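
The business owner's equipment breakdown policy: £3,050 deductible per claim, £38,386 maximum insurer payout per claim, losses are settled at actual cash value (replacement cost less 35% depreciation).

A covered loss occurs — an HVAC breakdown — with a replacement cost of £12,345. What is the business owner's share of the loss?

Actual cash value after 35% depreciation: £12,345 × 65% = £8,024.25.
Less the £3,050 deductible: £8,024.25 − £3,050 = £4,974.25.
That's under the £38,386 cap, so the insurer reimburses the full £4,974.25.
Business owner's share is the uncovered remainder: £12,345 − £4,974.25 = £7,370.75.

£7,370.75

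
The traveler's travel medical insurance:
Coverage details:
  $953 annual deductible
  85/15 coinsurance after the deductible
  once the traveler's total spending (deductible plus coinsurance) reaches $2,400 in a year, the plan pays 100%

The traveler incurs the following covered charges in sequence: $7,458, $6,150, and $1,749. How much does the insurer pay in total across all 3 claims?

$12,957

Claim 1 ($7,458): $953 to deductible, leaving $6,505; traveler's 15% is $975.75. Traveler owes $1,928.75 (running OOP $1,928.75). Plan pays $7,458 − $1,928.75 = $5,529.25.
Claim 2 ($6,150): deductible already satisfied, so traveler's share is 15% × $6,150 = $922.50. That would push OOP to $2,851.25, over the $2,400 cap, so traveler pays $2,400 − $1,928.75 = $471.25. Plan pays $6,150 − $471.25 = $5,678.75.
Claim 3 ($1,749): deductible already satisfied, so traveler's share is 15% × $1,749 = $262.35. That would push OOP to $2,662.35, over the $2,400 cap, so traveler pays $2,400 − $2,400 = $0. Plan pays $1,749 − $0 = $1,749.
Insurer total: $5,529.25 + $5,678.75 + $1,749 = $12,957.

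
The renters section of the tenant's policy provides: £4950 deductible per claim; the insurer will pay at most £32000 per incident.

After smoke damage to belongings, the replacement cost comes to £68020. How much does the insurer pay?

£32000

Subtract the deductible: £68020 − £4950 = £63070.
The £32000 per-incident cap binds; insurer pays £32000.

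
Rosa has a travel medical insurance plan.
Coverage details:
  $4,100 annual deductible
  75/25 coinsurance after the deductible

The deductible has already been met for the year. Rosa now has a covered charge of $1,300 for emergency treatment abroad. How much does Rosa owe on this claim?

$325

The deductible is already satisfied, so the full bill goes to coinsurance.
Traveler's 25% share of $1,300 is $325.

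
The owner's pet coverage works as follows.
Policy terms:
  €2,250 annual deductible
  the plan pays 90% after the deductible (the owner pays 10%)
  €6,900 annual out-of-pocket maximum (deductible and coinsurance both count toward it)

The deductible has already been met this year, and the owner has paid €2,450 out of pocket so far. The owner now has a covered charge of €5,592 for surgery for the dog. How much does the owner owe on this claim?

With the deductible met, the entire €5,592 is subject to coinsurance.
Owner's 10% share of €5,592 is €559.20.
Total out-of-pocket so far would be €2,450 + €559.20 = €3,009.20, below the €6,900 cap — no reduction.

€559.20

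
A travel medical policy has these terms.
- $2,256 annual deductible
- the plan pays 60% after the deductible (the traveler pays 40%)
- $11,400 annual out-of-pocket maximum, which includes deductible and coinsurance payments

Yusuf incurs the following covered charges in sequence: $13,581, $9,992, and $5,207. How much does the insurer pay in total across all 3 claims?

$17,380

#1 ($13,581): $2,256 to deductible, leaving $11,325; coinsurance $11,325 × 40% = $4,530. Cost to traveler: $6,786. OOP to date $6,786. Insurer: $13,581 − $6,786 = $6,795.
#2 ($9,992): deductible already satisfied, so traveler's share is 40% × $9,992 = $3,996.80. Traveler pays $3,996.80; OOP now $10,782.80. Insurer: $9,992 − $3,996.80 = $5,995.20.
#3 ($5,207): 40% coinsurance on $5,207 = $2,082.80. Adding that to $10,782.80 gives $12,865.60, past the $11,400 cap; traveler pays only $11,400 − $10,782.80 = $617.20. Insurer: $5,207 − $617.20 = $4,589.80.
Insurer total: $6,795 + $5,995.20 + $4,589.80 = $17,380.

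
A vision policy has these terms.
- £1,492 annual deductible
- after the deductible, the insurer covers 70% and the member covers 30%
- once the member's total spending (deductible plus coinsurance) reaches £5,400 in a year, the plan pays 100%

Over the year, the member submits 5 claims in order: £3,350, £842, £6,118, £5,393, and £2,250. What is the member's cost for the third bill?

Bill 1, £3,350: £1,492 finishes the deductible; £1,858 goes to coinsurance; member's 30% is £557.40. Member pays £2,049.40; OOP now £2,049.40.
Bill 2, £842: deductible already satisfied, so member's share is 30% × £842 = £252.60. Cost to member: £252.60. OOP to date £2,302.
Bill 3, £6,118: deductible already satisfied, so member's share is 30% × £6,118 = £1,835.40. Member pays £1,835.40; OOP now £4,137.40.

£1,835.40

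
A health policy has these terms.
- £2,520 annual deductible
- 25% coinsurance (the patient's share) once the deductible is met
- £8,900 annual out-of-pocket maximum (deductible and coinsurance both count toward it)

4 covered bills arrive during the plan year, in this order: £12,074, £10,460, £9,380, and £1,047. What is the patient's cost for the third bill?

Claim 1 — £12,074: £2,520 finishes the deductible; £9,554 goes to coinsurance; 25% of £9,554 = £2,388.50. Patient owes £4,908.50 (running OOP £4,908.50).
Claim 2 — £10,460: deductible already satisfied, so patient's share is 25% × £10,460 = £2,615. Patient pays £2,615; OOP now £7,523.50.
Claim 3 — £9,380: deductible already satisfied, so patient's share is 25% × £9,380 = £2,345. Adding that to £7,523.50 gives £9,868.50, past the £8,900 cap; patient pays only £8,900 − £7,523.50 = £1,376.50.

£1,376.50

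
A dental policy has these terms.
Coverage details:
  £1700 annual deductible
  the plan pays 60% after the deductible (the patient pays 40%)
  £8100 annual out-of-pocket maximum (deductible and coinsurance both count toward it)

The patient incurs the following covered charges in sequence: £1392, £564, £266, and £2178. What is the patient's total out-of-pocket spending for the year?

£2780

#1 (£1392): entire amount goes to the deductible. Cost to patient: £1392. OOP to date £1392.
#2 (£564): deductible takes £308, £256 remains; coinsurance £256 × 40% = £102.40. Patient owes £410.40 (running OOP £1802.40).
#3 (£266): 40% coinsurance on £266 = £106.40. Cost to patient: £106.40. OOP to date £1908.80.
#4 (£2178): 40% coinsurance on £2178 = £871.20. Cost to patient: £871.20. OOP to date £2780.
Total paid by the patient: £1392 + £410.40 + £106.40 + £871.20 = £2780.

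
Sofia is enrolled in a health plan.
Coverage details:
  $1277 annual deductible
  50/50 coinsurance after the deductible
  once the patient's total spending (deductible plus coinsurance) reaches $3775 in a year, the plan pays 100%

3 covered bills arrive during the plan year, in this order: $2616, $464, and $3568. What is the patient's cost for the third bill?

$1596.50

#1 ($2616): $1277 to deductible, leaving $1339; coinsurance $1339 × 50% = $669.50. Patient pays $1946.50; OOP now $1946.50.
#2 ($464): deductible already satisfied, so patient's share is 50% × $464 = $232. Patient owes $232 (running OOP $2178.50).
#3 ($3568): deductible already satisfied, so patient's share is 50% × $3568 = $1784. Adding that to $2178.50 gives $3962.50, past the $3775 cap; patient pays only $3775 − $2178.50 = $1596.50.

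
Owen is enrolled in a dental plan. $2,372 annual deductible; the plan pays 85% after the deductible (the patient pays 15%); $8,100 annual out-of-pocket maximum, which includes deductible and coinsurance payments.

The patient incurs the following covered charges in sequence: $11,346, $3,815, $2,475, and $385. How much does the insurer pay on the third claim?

Claim 1 — $11,346: $2,372 to deductible, leaving $8,974; coinsurance $8,974 × 15% = $1,346.10. Patient owes $3,718.10 (running OOP $3,718.10). Insurer: $11,346 − $3,718.10 = $7,627.90.
Claim 2 — $3,815: 15% coinsurance on $3,815 = $572.25. Patient owes $572.25 (running OOP $4,290.35). Plan pays $3,815 − $572.25 = $3,242.75.
Claim 3 — $2,475: deductible met; 15% of $2,475 = $371.25. Patient pays $371.25; OOP now $4,661.60. Insurer: $2,475 − $371.25 = $2,103.75.

$2,103.75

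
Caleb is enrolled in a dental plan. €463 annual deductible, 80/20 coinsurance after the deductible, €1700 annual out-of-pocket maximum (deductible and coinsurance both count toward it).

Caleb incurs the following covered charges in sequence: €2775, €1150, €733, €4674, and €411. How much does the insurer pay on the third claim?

€586.40

Claim 1 (€2775): deductible takes €463, €2312 remains; 20% of €2312 = €462.40. Patient owes €925.40 (running OOP €925.40). Plan pays €2775 − €925.40 = €1849.60.
Claim 2 (€1150): deductible met; 20% of €1150 = €230. Patient owes €230 (running OOP €1155.40). Plan pays €1150 − €230 = €920.
Claim 3 (€733): deductible met; 20% of €733 = €146.60. Cost to patient: €146.60. OOP to date €1302. Insurer: €733 − €146.60 = €586.40.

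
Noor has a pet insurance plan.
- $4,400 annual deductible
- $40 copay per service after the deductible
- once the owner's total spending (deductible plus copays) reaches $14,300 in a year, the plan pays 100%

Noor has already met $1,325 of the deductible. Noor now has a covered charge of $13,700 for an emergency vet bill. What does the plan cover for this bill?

$10,585

$1,325 of the $4,400 deductible is already met, leaving $3,075.
After the $3,075 deductible portion, $13,700 − $3,075 = $10,625 is subject to the copay.
Copay on this service: $40.
Owner responsibility before any cap: $3,075 + $40 = $3,115.
Total out-of-pocket so far would be $1,325 + $3,115 = $4,440, below the $14,300 cap — no reduction.
The plan picks up $13,700 − $3,115 = $10,585.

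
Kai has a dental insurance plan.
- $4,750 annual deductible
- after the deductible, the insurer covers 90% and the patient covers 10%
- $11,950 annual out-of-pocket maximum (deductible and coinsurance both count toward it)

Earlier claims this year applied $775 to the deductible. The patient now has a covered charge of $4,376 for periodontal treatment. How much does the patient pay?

$4,015.10

Deductible still to meet: $4,750 − $775 = $3,975.
That leaves $4,376 − $3,975 = $401 for coinsurance.
Patient's 10% share of $401 is $40.10.
That puts the patient's cost at $3,975 + $40.10 = $4,015.10 before any cap.
Year-to-date out-of-pocket becomes $775 + $4,015.10 = $4,790.10, still under the $11,950 maximum, so no cap applies.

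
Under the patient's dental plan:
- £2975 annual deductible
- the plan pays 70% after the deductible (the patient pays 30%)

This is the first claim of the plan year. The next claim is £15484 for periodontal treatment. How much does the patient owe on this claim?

£6727.70

Nothing has been paid toward the £2975 deductible, so the first £2975 of this charge is applied there.
The remaining £12509 (= £15484 − £2975) moves to coinsurance.
Patient's 30% share of £12509 is £3752.70.
Patient responsibility: £2975 + £3752.70 = £6727.70.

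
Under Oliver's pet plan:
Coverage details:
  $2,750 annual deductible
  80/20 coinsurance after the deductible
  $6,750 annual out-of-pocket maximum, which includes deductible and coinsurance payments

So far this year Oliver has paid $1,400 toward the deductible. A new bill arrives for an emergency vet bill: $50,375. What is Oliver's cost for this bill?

Remaining deductible: $2,750 − $1,400 = $1,350.
After the $1,350 deductible portion, $50,375 − $1,350 = $49,025 is subject to coinsurance.
20% of $49,025 = $9,805 falls to the owner.
Owner responsibility before any cap: $1,350 + $9,805 = $11,155.
That would bring total out-of-pocket to $12,555, past the $6,750 cap. The owner is capped at $6,750 − $1,400 = $5,350 on this claim.

$5,350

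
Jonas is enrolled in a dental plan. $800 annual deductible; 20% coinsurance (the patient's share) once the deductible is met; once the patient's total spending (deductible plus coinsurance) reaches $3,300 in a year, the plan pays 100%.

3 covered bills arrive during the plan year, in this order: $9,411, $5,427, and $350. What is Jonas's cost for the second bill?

Bill 1, $9,411: deductible takes $800, $8,611 remains; coinsurance $8,611 × 20% = $1,722.20. Cost to patient: $2,522.20. OOP to date $2,522.20.
Bill 2, $5,427: deductible already satisfied, so patient's share is 20% × $5,427 = $1,085.40. That would push OOP to $3,607.60, over the $3,300 cap, so patient pays $3,300 − $2,522.20 = $777.80.

$777.80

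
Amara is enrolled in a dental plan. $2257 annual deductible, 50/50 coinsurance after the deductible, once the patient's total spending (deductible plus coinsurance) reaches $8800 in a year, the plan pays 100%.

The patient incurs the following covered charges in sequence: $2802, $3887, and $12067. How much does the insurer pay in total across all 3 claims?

#1 ($2802): $2257 to deductible, leaving $545; patient's 50% is $272.50. Patient pays $2529.50; OOP now $2529.50. Insurer: $2802 − $2529.50 = $272.50.
#2 ($3887): 50% coinsurance on $3887 = $1943.50. Patient pays $1943.50; OOP now $4473. Insurer: $3887 − $1943.50 = $1943.50.
#3 ($12067): 50% coinsurance on $12067 = $6033.50. That would push OOP to $10506.50, over the $8800 cap, so patient pays $8800 − $4473 = $4327. Insurer: $12067 − $4327 = $7740.
Insurer total = bills − patient's total = $18756 − $8800 = $9956.

$9956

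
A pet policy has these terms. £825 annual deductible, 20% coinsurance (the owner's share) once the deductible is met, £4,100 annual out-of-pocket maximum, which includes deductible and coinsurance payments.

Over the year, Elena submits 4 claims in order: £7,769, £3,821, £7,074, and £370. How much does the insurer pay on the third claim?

£5,952

#1 (£7,769): deductible takes £825, £6,944 remains; 20% of £6,944 = £1,388.80. Owner owes £2,213.80 (running OOP £2,213.80). Insurer: £7,769 − £2,213.80 = £5,555.20.
#2 (£3,821): 20% coinsurance on £3,821 = £764.20. Owner owes £764.20 (running OOP £2,978). Insurer: £3,821 − £764.20 = £3,056.80.
#3 (£7,074): deductible met; 20% of £7,074 = £1,414.80. That would push OOP to £4,392.80, over the £4,100 cap, so owner pays £4,100 − £2,978 = £1,122. Insurer: £7,074 − £1,122 = £5,952.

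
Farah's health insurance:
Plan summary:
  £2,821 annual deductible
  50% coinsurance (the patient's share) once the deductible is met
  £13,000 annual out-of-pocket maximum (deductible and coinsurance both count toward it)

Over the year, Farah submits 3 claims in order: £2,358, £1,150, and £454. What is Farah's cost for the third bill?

£227

Bill 1, £2,358: entire amount goes to the deductible. Patient pays £2,358; OOP now £2,358.
Bill 2, £1,150: £463 to deductible, leaving £687; 50% of £687 = £343.50. Patient pays £806.50; OOP now £3,164.50.
Bill 3, £454: deductible met; 50% of £454 = £227. Patient owes £227 (running OOP £3,391.50).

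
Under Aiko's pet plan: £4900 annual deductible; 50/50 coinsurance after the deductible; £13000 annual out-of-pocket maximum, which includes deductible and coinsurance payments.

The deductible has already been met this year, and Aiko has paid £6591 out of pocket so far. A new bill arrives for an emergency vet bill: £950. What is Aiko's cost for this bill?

The deductible is already satisfied, so the full bill goes to coinsurance.
Owner's 50% share of £950 is £475.
Total out-of-pocket so far would be £6591 + £475 = £7066, below the £13000 cap — no reduction.

£475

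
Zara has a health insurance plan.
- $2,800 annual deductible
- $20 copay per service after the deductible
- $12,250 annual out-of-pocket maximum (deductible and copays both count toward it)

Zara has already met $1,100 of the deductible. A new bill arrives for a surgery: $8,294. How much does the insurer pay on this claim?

$1,100 of the $2,800 deductible is already met, leaving $1,700.
The remaining $6,594 (= $8,294 − $1,700) moves to the copay.
Copay on this service: $20.
That puts the patient's cost at $1,700 + $20 = $1,720 before any cap.
Cumulative spending $1,100 + $1,720 = $2,820 stays under the $12,250 maximum.
Insurer pays the balance: $8,294 − $1,720 = $6,574.

$6,574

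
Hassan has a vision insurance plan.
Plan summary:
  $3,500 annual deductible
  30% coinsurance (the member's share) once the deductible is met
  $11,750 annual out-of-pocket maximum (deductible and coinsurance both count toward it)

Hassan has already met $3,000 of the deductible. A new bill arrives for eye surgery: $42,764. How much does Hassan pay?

Deductible still to meet: $3,500 − $3,000 = $500.
The remaining $42,264 (= $42,764 − $500) moves to coinsurance.
Coinsurance: $42,264 × 30% = $12,679.20.
So the member owes $500 + $12,679.20 = $13,179.20 before any cap.
Year-to-date out-of-pocket would reach $3,000 + $13,179.20 = $16,179.20, above the $11,750 maximum, so the member pays only $11,750 − $3,000 = $8,750.

$8,750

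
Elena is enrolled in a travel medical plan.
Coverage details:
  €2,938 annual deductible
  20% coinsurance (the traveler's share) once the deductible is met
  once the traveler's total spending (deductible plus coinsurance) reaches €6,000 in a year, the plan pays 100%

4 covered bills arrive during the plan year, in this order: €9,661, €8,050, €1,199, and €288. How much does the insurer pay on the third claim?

Bill 1, €9,661: €2,938 to deductible, leaving €6,723; traveler's 20% is €1,344.60. Cost to traveler: €4,282.60. OOP to date €4,282.60. Plan pays €9,661 − €4,282.60 = €5,378.40.
Bill 2, €8,050: deductible met; 20% of €8,050 = €1,610. Traveler owes €1,610 (running OOP €5,892.60). Insurer: €8,050 − €1,610 = €6,440.
Bill 3, €1,199: deductible already satisfied, so traveler's share is 20% × €1,199 = €239.80. OOP would hit €6,132.40 > €6,000, so the cap limits the traveler to €6,000 − €5,892.60 = €107.40. Plan pays €1,199 − €107.40 = €1,091.60.

€1,091.60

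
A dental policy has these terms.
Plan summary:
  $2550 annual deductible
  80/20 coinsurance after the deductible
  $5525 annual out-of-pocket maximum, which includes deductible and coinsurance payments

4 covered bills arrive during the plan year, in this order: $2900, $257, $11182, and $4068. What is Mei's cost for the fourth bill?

Claim 1 — $2900: deductible takes $2550, $350 remains; coinsurance $350 × 20% = $70. Patient pays $2620; OOP now $2620.
Claim 2 — $257: 20% coinsurance on $257 = $51.40. Cost to patient: $51.40. OOP to date $2671.40.
Claim 3 — $11182: 20% coinsurance on $11182 = $2236.40. Cost to patient: $2236.40. OOP to date $4907.80.
Claim 4 — $4068: deductible already satisfied, so patient's share is 20% × $4068 = $813.60. That would push OOP to $5721.40, over the $5525 cap, so patient pays $5525 − $4907.80 = $617.20.

$617.20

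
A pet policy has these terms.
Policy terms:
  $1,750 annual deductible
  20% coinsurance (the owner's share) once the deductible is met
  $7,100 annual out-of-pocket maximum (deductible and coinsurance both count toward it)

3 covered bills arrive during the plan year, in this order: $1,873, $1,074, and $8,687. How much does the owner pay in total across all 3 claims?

Claim 1 — $1,873: $1,750 to deductible, leaving $123; coinsurance $123 × 20% = $24.60. Owner owes $1,774.60 (running OOP $1,774.60).
Claim 2 — $1,074: deductible met; 20% of $1,074 = $214.80. Owner owes $214.80 (running OOP $1,989.40).
Claim 3 — $8,687: 20% coinsurance on $8,687 = $1,737.40. Owner owes $1,737.40 (running OOP $3,726.80).
Total paid by the owner: $1,774.60 + $214.80 + $1,737.40 = $3,726.80.

$3,726.80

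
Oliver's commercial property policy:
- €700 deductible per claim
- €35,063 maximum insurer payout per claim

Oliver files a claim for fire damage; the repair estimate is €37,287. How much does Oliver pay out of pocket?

€2,224

Subtract the deductible: €37,287 − €700 = €36,587.
Since €36,587 > €35,063, the payout is capped at €35,063.
The business bears the rest of the original loss: €37,287 − €35,063 = €2,224.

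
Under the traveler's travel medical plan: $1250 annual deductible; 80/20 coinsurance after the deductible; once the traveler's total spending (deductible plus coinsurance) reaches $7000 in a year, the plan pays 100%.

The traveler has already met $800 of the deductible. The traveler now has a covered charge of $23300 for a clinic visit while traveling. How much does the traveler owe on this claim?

Remaining deductible: $1250 − $800 = $450.
That leaves $23300 − $450 = $22850 for coinsurance.
Coinsurance: $22850 × 20% = $4570.
Traveler responsibility before any cap: $450 + $4570 = $5020.
Total out-of-pocket so far would be $800 + $5020 = $5820, below the $7000 cap — no reduction.

$5020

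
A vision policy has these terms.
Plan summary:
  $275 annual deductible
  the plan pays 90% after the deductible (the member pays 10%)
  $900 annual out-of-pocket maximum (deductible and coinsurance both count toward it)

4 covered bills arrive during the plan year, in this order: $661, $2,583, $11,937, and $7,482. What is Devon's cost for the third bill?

$328.10

Bill 1, $661: $275 to deductible, leaving $386; coinsurance $386 × 10% = $38.60. Cost to member: $313.60. OOP to date $313.60.
Bill 2, $2,583: deductible met; 10% of $2,583 = $258.30. Member owes $258.30 (running OOP $571.90).
Bill 3, $11,937: deductible already satisfied, so member's share is 10% × $11,937 = $1,193.70. OOP would hit $1,765.60 > $900, so the cap limits the member to $900 − $571.90 = $328.10.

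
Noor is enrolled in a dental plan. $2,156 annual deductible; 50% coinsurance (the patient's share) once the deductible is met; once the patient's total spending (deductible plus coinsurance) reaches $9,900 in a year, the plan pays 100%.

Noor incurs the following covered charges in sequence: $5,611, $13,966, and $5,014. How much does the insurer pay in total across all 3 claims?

Claim 1 — $5,611: $2,156 finishes the deductible; $3,455 goes to coinsurance; 50% of $3,455 = $1,727.50. Patient owes $3,883.50 (running OOP $3,883.50). Plan pays $5,611 − $3,883.50 = $1,727.50.
Claim 2 — $13,966: 50% coinsurance on $13,966 = $6,983. OOP would hit $10,866.50 > $9,900, so the cap limits the patient to $9,900 − $3,883.50 = $6,016.50. Plan pays $13,966 − $6,016.50 = $7,949.50.
Claim 3 — $5,014: deductible met; 50% of $5,014 = $2,507. That would push OOP to $12,407, over the $9,900 cap, so patient pays $9,900 − $9,900 = $0. Plan pays $5,014 − $0 = $5,014.
Insurer total = bills − patient's total = $24,591 − $9,900 = $14,691.

$14,691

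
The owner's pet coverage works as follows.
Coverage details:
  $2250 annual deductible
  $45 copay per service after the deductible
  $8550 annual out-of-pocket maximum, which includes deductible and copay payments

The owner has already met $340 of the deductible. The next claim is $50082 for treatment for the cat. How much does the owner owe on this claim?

$1955

Deductible still to meet: $2250 − $340 = $1910.
After the $1910 deductible portion, $50082 − $1910 = $48172 is subject to the copay.
Copay on this service: $45.
Owner responsibility before any cap: $1910 + $45 = $1955.
Year-to-date out-of-pocket becomes $340 + $1955 = $2295, still under the $8550 maximum, so no cap applies.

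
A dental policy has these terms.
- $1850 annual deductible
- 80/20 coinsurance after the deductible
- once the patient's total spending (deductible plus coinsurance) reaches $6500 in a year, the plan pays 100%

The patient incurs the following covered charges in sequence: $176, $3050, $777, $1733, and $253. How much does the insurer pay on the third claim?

$621.60

Claim 1 ($176): entire amount goes to the deductible. Cost to patient: $176. OOP to date $176. Insurer: $176 − $176 = $0.
Claim 2 ($3050): deductible takes $1674, $1376 remains; patient's 20% is $275.20. Cost to patient: $1949.20. OOP to date $2125.20. Plan pays $3050 − $1949.20 = $1100.80.
Claim 3 ($777): deductible met; 20% of $777 = $155.40. Cost to patient: $155.40. OOP to date $2280.60. Insurer: $777 − $155.40 = $621.60.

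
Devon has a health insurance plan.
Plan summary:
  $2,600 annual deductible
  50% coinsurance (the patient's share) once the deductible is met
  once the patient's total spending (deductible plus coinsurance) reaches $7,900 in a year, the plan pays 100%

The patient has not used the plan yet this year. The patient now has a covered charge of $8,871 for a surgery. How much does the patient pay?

$5,735.50

Nothing has been paid toward the $2,600 deductible, so the first $2,600 of this charge is applied there.
The remaining $6,271 (= $8,871 − $2,600) moves to coinsurance.
Patient's 50% share of $6,271 is $3,135.50.
So the patient owes $2,600 + $3,135.50 = $5,735.50 before any cap.
Total out-of-pocket so far would be $0 + $5,735.50 = $5,735.50, below the $7,900 cap — no reduction.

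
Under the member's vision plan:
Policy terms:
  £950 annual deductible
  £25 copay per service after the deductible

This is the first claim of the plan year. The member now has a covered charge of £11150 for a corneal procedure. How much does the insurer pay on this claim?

The full £950 deductible is still open; £950 of this bill applies to it.
That leaves £11150 − £950 = £10200 for the copay.
Copay on this service: £25.
So the member owes £950 + £25 = £975.
The plan picks up £11150 − £975 = £10175.

£10175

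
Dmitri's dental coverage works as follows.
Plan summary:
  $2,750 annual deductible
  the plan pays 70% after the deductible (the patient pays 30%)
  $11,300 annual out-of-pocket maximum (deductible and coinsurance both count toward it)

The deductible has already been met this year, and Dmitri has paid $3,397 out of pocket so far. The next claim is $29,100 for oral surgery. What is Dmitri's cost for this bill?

$7,903

With the deductible met, the entire $29,100 is subject to coinsurance.
Patient's 30% share of $29,100 is $8,730.
Adding $8,730 to the $3,397 already spent would give $12,127, which exceeds the $11,300 cap; the patient pays just $11,300 − $3,397 = $7,903.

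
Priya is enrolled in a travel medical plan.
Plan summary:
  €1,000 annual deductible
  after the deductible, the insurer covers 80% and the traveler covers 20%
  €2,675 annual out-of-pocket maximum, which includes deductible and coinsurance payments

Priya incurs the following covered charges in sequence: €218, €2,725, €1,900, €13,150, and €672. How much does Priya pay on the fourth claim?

Bill 1, €218: fully absorbed by the deductible. Cost to traveler: €218. OOP to date €218.
Bill 2, €2,725: deductible takes €782, €1,943 remains; coinsurance €1,943 × 20% = €388.60. Traveler pays €1,170.60; OOP now €1,388.60.
Bill 3, €1,900: deductible met; 20% of €1,900 = €380. Traveler pays €380; OOP now €1,768.60.
Bill 4, €13,150: deductible already satisfied, so traveler's share is 20% × €13,150 = €2,630. That would push OOP to €4,398.60, over the €2,675 cap, so traveler pays €2,675 − €1,768.60 = €906.40.

€906.40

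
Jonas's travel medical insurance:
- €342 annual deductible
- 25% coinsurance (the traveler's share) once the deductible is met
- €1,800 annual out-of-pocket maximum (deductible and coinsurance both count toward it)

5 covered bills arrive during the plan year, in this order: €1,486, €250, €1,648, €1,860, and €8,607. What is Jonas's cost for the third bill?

Claim 1 (€1,486): €342 to deductible, leaving €1,144; traveler's 25% is €286. Traveler pays €628; OOP now €628.
Claim 2 (€250): deductible met; 25% of €250 = €62.50. Cost to traveler: €62.50. OOP to date €690.50.
Claim 3 (€1,648): deductible met; 25% of €1,648 = €412. Cost to traveler: €412. OOP to date €1,102.50.

€412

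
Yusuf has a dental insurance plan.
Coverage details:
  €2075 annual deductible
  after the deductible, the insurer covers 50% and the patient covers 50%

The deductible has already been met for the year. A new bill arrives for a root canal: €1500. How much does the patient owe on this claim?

€750

The deductible is already satisfied, so the full bill goes to coinsurance.
50% of €1500 = €750 falls to the patient.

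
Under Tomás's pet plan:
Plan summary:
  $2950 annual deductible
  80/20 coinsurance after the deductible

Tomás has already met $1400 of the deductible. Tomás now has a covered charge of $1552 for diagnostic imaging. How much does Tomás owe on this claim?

Deductible still to meet: $2950 − $1400 = $1550.
After the $1550 deductible portion, $1552 − $1550 = $2 is subject to coinsurance.
20% of $2 = $0.40 falls to the owner.
That puts the owner's cost at $1550 + $0.40 = $1550.40.

$1550.40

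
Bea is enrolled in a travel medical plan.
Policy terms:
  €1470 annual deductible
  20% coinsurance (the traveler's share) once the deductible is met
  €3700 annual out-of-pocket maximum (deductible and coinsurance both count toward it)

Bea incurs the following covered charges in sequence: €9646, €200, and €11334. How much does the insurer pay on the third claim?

Bill 1, €9646: deductible takes €1470, €8176 remains; coinsurance €8176 × 20% = €1635.20. Traveler pays €3105.20; OOP now €3105.20. Plan pays €9646 − €3105.20 = €6540.80.
Bill 2, €200: deductible met; 20% of €200 = €40. Cost to traveler: €40. OOP to date €3145.20. Insurer: €200 − €40 = €160.
Bill 3, €11334: deductible already satisfied, so traveler's share is 20% × €11334 = €2266.80. Adding that to €3145.20 gives €5412, past the €3700 cap; traveler pays only €3700 − €3145.20 = €554.80. Plan pays €11334 − €554.80 = €10779.20.

€10779.20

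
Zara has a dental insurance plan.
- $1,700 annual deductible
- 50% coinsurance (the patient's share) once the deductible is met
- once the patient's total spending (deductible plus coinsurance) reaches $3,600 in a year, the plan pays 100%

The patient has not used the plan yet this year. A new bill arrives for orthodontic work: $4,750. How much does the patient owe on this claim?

Deductible not yet touched, so the first $1,700 of the bill goes to the deductible.
The remaining $3,050 (= $4,750 − $1,700) moves to coinsurance.
Coinsurance: $3,050 × 50% = $1,525.
Patient responsibility before any cap: $1,700 + $1,525 = $3,225.
Cumulative spending $0 + $3,225 = $3,225 stays under the $3,600 maximum.

$3,225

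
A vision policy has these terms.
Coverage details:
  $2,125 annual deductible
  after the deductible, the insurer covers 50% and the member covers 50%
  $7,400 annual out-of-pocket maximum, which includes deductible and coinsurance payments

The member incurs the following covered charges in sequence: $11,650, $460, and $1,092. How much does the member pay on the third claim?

#1 ($11,650): deductible takes $2,125, $9,525 remains; 50% of $9,525 = $4,762.50. Member pays $6,887.50; OOP now $6,887.50.
#2 ($460): 50% coinsurance on $460 = $230. Cost to member: $230. OOP to date $7,117.50.
#3 ($1,092): deductible already satisfied, so member's share is 50% × $1,092 = $546. That would push OOP to $7,663.50, over the $7,400 cap, so member pays $7,400 − $7,117.50 = $282.50.

$282.50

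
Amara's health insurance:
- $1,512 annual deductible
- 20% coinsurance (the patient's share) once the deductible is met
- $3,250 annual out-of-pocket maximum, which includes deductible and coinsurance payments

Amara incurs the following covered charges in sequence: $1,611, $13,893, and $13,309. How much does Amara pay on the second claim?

$1,718.20

#1 ($1,611): $1,512 to deductible, leaving $99; patient's 20% is $19.80. Patient owes $1,531.80 (running OOP $1,531.80).
#2 ($13,893): deductible met; 20% of $13,893 = $2,778.60. Adding that to $1,531.80 gives $4,310.40, past the $3,250 cap; patient pays only $3,250 − $1,531.80 = $1,718.20.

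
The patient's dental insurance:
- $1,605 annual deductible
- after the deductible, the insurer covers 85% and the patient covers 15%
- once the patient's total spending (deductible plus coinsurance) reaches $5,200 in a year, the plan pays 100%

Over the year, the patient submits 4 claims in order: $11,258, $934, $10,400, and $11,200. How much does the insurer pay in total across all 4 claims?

Bill 1, $11,258: $1,605 finishes the deductible; $9,653 goes to coinsurance; coinsurance $9,653 × 15% = $1,447.95. Cost to patient: $3,052.95. OOP to date $3,052.95. Plan pays $11,258 − $3,052.95 = $8,205.05.
Bill 2, $934: deductible already satisfied, so patient's share is 15% × $934 = $140.10. Patient pays $140.10; OOP now $3,193.05. Plan pays $934 − $140.10 = $793.90.
Bill 3, $10,400: deductible already satisfied, so patient's share is 15% × $10,400 = $1,560. Patient pays $1,560; OOP now $4,753.05. Plan pays $10,400 − $1,560 = $8,840.
Bill 4, $11,200: deductible already satisfied, so patient's share is 15% × $11,200 = $1,680. OOP would hit $6,433.05 > $5,200, so the cap limits the patient to $5,200 − $4,753.05 = $446.95. Insurer: $11,200 − $446.95 = $10,753.05.
Insurer total: $8,205.05 + $793.90 + $8,840 + $10,753.05 = $28,592.

$28,592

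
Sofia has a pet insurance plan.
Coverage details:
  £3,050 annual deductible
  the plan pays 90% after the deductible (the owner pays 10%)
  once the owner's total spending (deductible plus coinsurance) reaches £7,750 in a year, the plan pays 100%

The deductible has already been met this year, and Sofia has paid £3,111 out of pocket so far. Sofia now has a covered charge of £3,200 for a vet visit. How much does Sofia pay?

The deductible is already satisfied, so the full bill goes to coinsurance.
10% of £3,200 = £320 falls to the owner.
Cumulative spending £3,111 + £320 = £3,431 stays under the £7,750 maximum.

£320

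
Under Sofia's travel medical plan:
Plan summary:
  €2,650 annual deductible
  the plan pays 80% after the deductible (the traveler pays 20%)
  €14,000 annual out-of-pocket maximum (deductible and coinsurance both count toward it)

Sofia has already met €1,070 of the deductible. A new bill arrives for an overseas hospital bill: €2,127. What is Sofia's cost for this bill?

Remaining deductible: €2,650 − €1,070 = €1,580.
That leaves €2,127 − €1,580 = €547 for coinsurance.
20% of €547 = €109.40 falls to the traveler.
Traveler responsibility before any cap: €1,580 + €109.40 = €1,689.40.
Year-to-date out-of-pocket becomes €1,070 + €1,689.40 = €2,759.40, still under the €14,000 maximum, so no cap applies.

€1,689.40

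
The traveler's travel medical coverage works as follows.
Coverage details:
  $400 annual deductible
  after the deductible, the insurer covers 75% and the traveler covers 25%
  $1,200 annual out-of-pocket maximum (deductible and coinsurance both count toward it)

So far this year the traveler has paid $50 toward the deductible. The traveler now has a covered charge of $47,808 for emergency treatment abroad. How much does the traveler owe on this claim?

$1,150

$50 of the $400 deductible is already met, leaving $350.
After the $350 deductible portion, $47,808 − $350 = $47,458 is subject to coinsurance.
Coinsurance: $47,458 × 25% = $11,864.50.
Traveler responsibility before any cap: $350 + $11,864.50 = $12,214.50.
Adding $12,214.50 to the $50 already spent would give $12,264.50, which exceeds the $1,200 cap; the traveler pays just $1,200 − $50 = $1,150.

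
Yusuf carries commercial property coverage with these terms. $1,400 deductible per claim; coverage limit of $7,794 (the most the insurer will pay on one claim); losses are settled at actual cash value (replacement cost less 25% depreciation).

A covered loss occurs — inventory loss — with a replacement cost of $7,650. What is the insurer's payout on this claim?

$4,337.50

Depreciate 25%: the covered value is $7,650 × 0.75 = $5,737.50.
Less the $1,400 deductible: $5,737.50 − $1,400 = $4,337.50.
That's under the $7,794 cap, so the insurer reimburses the full $4,337.50.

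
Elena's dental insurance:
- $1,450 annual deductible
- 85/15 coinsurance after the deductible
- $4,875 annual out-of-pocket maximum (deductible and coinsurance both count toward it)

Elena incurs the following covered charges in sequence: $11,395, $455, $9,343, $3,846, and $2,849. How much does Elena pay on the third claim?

#1 ($11,395): $1,450 to deductible, leaving $9,945; 15% of $9,945 = $1,491.75. Patient pays $2,941.75; OOP now $2,941.75.
#2 ($455): 15% coinsurance on $455 = $68.25. Cost to patient: $68.25. OOP to date $3,010.
#3 ($9,343): deductible met; 15% of $9,343 = $1,401.45. Cost to patient: $1,401.45. OOP to date $4,411.45.

$1,401.45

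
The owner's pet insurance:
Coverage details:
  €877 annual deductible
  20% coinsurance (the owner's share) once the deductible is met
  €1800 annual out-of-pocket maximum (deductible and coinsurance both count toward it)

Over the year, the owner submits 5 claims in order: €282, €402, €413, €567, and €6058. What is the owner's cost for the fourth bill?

Claim 1 — €282: all of it applies to the deductible. Cost to owner: €282. OOP to date €282.
Claim 2 — €402: all of it applies to the deductible. Owner pays €402; OOP now €684.
Claim 3 — €413: €193 finishes the deductible; €220 goes to coinsurance; owner's 20% is €44. Owner pays €237; OOP now €921.
Claim 4 — €567: deductible met; 20% of €567 = €113.40. Cost to owner: €113.40. OOP to date €1034.40.

€113.40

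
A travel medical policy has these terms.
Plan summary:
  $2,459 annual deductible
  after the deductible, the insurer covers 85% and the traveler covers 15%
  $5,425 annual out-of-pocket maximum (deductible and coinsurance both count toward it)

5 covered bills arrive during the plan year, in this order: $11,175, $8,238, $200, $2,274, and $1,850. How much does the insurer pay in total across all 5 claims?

Bill 1, $11,175: $2,459 to deductible, leaving $8,716; 15% of $8,716 = $1,307.40. Traveler owes $3,766.40 (running OOP $3,766.40). Plan pays $11,175 − $3,766.40 = $7,408.60.
Bill 2, $8,238: deductible already satisfied, so traveler's share is 15% × $8,238 = $1,235.70. Cost to traveler: $1,235.70. OOP to date $5,002.10. Insurer: $8,238 − $1,235.70 = $7,002.30.
Bill 3, $200: deductible already satisfied, so traveler's share is 15% × $200 = $30. Cost to traveler: $30. OOP to date $5,032.10. Insurer: $200 − $30 = $170.
Bill 4, $2,274: 15% coinsurance on $2,274 = $341.10. Cost to traveler: $341.10. OOP to date $5,373.20. Insurer: $2,274 − $341.10 = $1,932.90.
Bill 5, $1,850: deductible already satisfied, so traveler's share is 15% × $1,850 = $277.50. OOP would hit $5,650.70 > $5,425, so the cap limits the traveler to $5,425 − $5,373.20 = $51.80. Plan pays $1,850 − $51.80 = $1,798.20.
Insurer total: $7,408.60 + $7,002.30 + $170 + $1,932.90 + $1,798.20 = $18,312.

$18,312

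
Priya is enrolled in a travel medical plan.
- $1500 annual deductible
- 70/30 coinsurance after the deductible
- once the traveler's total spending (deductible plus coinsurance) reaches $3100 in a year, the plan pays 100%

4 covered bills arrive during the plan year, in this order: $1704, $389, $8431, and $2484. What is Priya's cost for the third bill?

$1422.10

Claim 1 — $1704: $1500 to deductible, leaving $204; 30% of $204 = $61.20. Traveler pays $1561.20; OOP now $1561.20.
Claim 2 — $389: 30% coinsurance on $389 = $116.70. Traveler pays $116.70; OOP now $1677.90.
Claim 3 — $8431: deductible already satisfied, so traveler's share is 30% × $8431 = $2529.30. That would push OOP to $4207.20, over the $3100 cap, so traveler pays $3100 − $1677.90 = $1422.10.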